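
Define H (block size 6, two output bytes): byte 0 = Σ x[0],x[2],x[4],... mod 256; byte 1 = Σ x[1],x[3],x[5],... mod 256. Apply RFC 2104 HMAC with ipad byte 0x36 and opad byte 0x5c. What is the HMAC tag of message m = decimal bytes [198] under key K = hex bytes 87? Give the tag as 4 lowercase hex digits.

76b6

Key hex bytes 87 is 1 byte ≤ B = 6; zero-pad to 6 bytes: K' = 87 00 00 00 00 00.
K' ⊕ ipad = b1 36 36 36 36 36.  K' ⊕ opad = db 5c 5c 5c 5c 5c.
Inner input = (K'⊕ipad) ∥ m = b1 36 36 36 36 36 ∥ c6.
Inner hash: even-index sum = 483 mod 256 = 227; odd-index sum = 162 mod 256 = 162 → e3 a2.
Outer input = (K'⊕opad) ∥ inner = db 5c 5c 5c 5c 5c ∥ e3 a2.
Outer hash (tag): even-index sum = 630 mod 256 = 118; odd-index sum = 438 mod 256 = 182 → 76 b6.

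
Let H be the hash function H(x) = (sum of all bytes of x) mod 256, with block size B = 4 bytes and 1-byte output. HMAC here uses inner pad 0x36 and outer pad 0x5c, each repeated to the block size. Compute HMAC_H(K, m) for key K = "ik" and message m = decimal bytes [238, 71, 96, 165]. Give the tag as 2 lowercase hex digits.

86

Key "ik" = 69 6b is 2 bytes ≤ B = 4; zero-pad to 4 bytes: K' = 69 6b 00 00.
K' ⊕ ipad = 5f 5d 36 36.  K' ⊕ opad = 35 37 5c 5c.
Inner input = (K'⊕ipad) ∥ m = 5f 5d 36 36 ∥ ee 47 60 a5.
Inner hash: sum = 95+93+54+54+238+71+96+165 = 866; mod 256 = 98 → 62.
Outer input = (K'⊕opad) ∥ inner = 35 37 5c 5c ∥ 62.
Outer hash (tag): sum = 53+55+92+92+98 = 390; mod 256 = 134 → 86.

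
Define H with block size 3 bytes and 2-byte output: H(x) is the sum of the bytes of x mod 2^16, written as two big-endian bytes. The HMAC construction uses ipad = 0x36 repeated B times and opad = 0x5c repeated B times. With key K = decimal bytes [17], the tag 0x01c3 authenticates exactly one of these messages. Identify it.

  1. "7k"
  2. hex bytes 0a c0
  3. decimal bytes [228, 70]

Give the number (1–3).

3

Key decimal bytes [17] = 11 is 1 byte ≤ B = 3; zero-pad to 3 bytes: K' = 11 00 00.
K' ⊕ ipad = 27 36 36; K' ⊕ opad = 4d 5c 5c.
m1: inner = H(27 36 36 37 6b) = 01 35; tag = H(4d 5c 5c 01 35) = 013b
m2: inner = H(27 36 36 0a c0) = 01 5d; tag = H(4d 5c 5c 01 5d) = 0163
m3: inner = H(27 36 36 e4 46) = 01 bd; tag = H(4d 5c 5c 01 bd) = 01c3 ← matches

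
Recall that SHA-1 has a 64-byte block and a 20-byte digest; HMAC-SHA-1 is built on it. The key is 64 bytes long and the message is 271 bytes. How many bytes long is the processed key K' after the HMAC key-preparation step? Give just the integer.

Key is 64 ≤ 64 bytes, zero-padded: |K'| = 64.

64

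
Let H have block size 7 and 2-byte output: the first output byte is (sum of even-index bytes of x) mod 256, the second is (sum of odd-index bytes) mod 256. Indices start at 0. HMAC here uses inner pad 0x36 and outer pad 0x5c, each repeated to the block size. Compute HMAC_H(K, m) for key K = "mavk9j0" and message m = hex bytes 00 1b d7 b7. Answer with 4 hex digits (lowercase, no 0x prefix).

132c

Key "mavk9j0" = 6d 61 76 6b 39 6a 30 is exactly B = 7 bytes: K' = 6d 61 76 6b 39 6a 30.
K' ⊕ ipad = 5b 57 40 5d 0f 5c 06.  K' ⊕ opad = 31 3d 2a 37 65 36 6c.
Inner input = (K'⊕ipad) ∥ m = 5b 57 40 5d 0f 5c 06 ∥ 00 1b d7 b7.
Inner hash: even-index sum = 386 mod 256 = 130; odd-index sum = 487 mod 256 = 231 → 82 e7.
Outer input = (K'⊕opad) ∥ inner = 31 3d 2a 37 65 36 6c ∥ 82 e7.
Outer hash (tag): even-index sum = 531 mod 256 = 19; odd-index sum = 300 mod 256 = 44 → 13 2c.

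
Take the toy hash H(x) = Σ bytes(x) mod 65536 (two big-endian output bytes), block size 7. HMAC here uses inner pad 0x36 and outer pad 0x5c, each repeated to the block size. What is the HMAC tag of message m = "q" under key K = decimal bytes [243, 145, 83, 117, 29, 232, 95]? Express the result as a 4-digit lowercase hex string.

Key decimal bytes [243, 145, 83, 117, 29, 232, 95] = f3 91 53 75 1d e8 5f is exactly B = 7 bytes: K' = f3 91 53 75 1d e8 5f.
K' ⊕ ipad = c5 a7 65 43 2b de 69.  K' ⊕ opad = af cd 0f 29 41 b4 03.
Inner input = (K'⊕ipad) ∥ m = c5 a7 65 43 2b de 69 ∥ 71.
Inner hash: sum = 197+167+101+67+43+222+105+113 = 1015 → 03 f7.
Outer input = (K'⊕opad) ∥ inner = af cd 0f 29 41 b4 03 ∥ 03 f7.
Outer hash (tag): sum = 175+205+15+41+65+180+3+3+247 = 934 → 03 a6.

03a6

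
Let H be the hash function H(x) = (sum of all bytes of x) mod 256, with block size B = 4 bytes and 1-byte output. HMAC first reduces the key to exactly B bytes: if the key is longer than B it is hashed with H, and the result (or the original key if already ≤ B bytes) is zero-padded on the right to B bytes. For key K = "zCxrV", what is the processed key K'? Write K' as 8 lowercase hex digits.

fd000000

|K| = 5 > B = 4, so first hash the key.
H(K): sum = 122+67+120+114+86 = 509; mod 256 = 253 → fd.
Zero-pad H(K) = fd to 4 bytes: K' = fd 00 00 00.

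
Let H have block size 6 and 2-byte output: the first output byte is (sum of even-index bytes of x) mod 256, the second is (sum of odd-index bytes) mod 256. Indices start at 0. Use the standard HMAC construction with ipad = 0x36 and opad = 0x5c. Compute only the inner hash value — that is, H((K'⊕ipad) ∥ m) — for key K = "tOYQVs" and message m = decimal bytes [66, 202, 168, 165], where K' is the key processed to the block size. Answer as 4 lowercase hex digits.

fb94

Key "tOYQVs" = 74 4f 59 51 56 73 is exactly B = 6 bytes: K' = 74 4f 59 51 56 73.
K' ⊕ ipad = 42 79 6f 67 60 45.
Inner input = 42 79 6f 67 60 45 ∥ 42 ca a8 a5.
Inner hash: even-index sum = 507 mod 256 = 251; odd-index sum = 660 mod 256 = 148 → fb 94.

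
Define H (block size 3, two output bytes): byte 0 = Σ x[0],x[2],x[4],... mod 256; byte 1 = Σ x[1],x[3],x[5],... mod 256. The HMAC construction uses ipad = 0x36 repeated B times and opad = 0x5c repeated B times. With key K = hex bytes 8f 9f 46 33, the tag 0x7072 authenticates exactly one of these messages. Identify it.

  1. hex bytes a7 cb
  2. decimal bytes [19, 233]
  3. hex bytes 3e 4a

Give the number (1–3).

1

Key hex bytes 8f 9f 46 33 is 4 bytes > B = 3, so hash it first: H(key) = d5 d2, then zero-pad to 3 bytes: K' = d5 d2 00.
K' ⊕ ipad = e3 e4 36; K' ⊕ opad = 89 8e 5c.
m1: inner = H(e3 e4 36 a7 cb) = e4 8b; tag = H(89 8e 5c e4 8b) = 7072 ← matches
m2: inner = H(e3 e4 36 13 e9) = 02 f7; tag = H(89 8e 5c 02 f7) = dc90
m3: inner = H(e3 e4 36 3e 4a) = 63 22; tag = H(89 8e 5c 63 22) = 07f1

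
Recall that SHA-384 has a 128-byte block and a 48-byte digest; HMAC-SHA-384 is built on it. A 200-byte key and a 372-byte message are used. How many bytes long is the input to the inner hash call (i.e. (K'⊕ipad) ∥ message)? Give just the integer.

500

Key is 200 > 128 bytes, so it is hashed to 48 bytes then zero-padded to 128: |K'| = 128.
Inner input = (K'⊕ipad) ∥ m → 128 + 372 = 500 bytes.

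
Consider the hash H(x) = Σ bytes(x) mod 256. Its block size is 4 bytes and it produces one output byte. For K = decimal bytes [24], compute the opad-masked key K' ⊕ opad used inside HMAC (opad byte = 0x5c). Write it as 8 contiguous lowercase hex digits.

Key decimal bytes [24] = 18 is 1 byte ≤ B = 4; zero-pad to 4 bytes: K' = 18 00 00 00.
XOR each byte with 0x5c: 18⊕5c=44, 00⊕5c=5c, 00⊕5c=5c, 00⊕5c=5c.

445c5c5c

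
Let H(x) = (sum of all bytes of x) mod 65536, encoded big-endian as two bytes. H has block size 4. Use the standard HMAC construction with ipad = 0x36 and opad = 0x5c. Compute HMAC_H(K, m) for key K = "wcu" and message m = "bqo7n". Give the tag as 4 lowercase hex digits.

01e7

Key "wcu" = 77 63 75 is 3 bytes ≤ B = 4; zero-pad to 4 bytes: K' = 77 63 75 00.
K' ⊕ ipad = 41 55 43 36.  K' ⊕ opad = 2b 3f 29 5c.
Inner input = (K'⊕ipad) ∥ m = 41 55 43 36 ∥ 62 71 6f 37 6e.
Inner hash: sum = 65+85+67+54+98+113+111+55+110 = 758 → 02 f6.
Outer input = (K'⊕opad) ∥ inner = 2b 3f 29 5c ∥ 02 f6.
Outer hash (tag): sum = 43+63+41+92+2+246 = 487 → 01 e7.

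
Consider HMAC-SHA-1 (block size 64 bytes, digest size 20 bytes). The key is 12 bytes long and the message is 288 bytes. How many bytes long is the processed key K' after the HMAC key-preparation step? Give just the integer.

64

Key is 12 ≤ 64 bytes, zero-padded: |K'| = 64.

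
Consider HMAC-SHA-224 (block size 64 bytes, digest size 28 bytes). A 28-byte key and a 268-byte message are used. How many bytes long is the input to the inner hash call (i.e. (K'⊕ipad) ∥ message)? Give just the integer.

332

Key is 28 ≤ 64 bytes, zero-padded: |K'| = 64.
Inner input = (K'⊕ipad) ∥ m → 64 + 268 = 332 bytes.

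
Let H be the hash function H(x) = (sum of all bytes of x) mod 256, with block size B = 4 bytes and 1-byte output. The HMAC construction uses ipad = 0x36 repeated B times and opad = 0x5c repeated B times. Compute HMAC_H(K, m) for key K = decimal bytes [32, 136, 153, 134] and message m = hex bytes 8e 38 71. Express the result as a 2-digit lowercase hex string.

59

Key decimal bytes [32, 136, 153, 134] = 20 88 99 86 is exactly B = 4 bytes: K' = 20 88 99 86.
K' ⊕ ipad = 16 be af b0.  K' ⊕ opad = 7c d4 c5 da.
Inner input = (K'⊕ipad) ∥ m = 16 be af b0 ∥ 8e 38 71.
Inner hash: sum = 22+190+175+176+142+56+113 = 874; mod 256 = 106 → 6a.
Outer input = (K'⊕opad) ∥ inner = 7c d4 c5 da ∥ 6a.
Outer hash (tag): sum = 124+212+197+218+106 = 857; mod 256 = 89 → 59.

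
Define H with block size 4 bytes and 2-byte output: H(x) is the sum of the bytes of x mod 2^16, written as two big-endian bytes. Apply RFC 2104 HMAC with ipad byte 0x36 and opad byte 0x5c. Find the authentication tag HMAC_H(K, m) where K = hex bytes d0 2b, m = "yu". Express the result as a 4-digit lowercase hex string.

Key hex bytes d0 2b is 2 bytes ≤ B = 4; zero-pad to 4 bytes: K' = d0 2b 00 00.
K' ⊕ ipad = e6 1d 36 36.  K' ⊕ opad = 8c 77 5c 5c.
Inner input = (K'⊕ipad) ∥ m = e6 1d 36 36 ∥ 79 75.
Inner hash: sum = 230+29+54+54+121+117 = 605 → 02 5d.
Outer input = (K'⊕opad) ∥ inner = 8c 77 5c 5c ∥ 02 5d.
Outer hash (tag): sum = 140+119+92+92+2+93 = 538 → 02 1a.

021a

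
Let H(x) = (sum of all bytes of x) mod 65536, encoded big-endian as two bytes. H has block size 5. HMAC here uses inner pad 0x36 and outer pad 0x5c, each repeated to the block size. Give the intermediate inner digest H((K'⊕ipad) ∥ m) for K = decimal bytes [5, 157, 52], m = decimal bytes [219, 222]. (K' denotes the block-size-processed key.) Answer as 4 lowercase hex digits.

Key decimal bytes [5, 157, 52] = 05 9d 34 is 3 bytes ≤ B = 5; zero-pad to 5 bytes: K' = 05 9d 34 00 00.
K' ⊕ ipad = 33 ab 02 36 36.
Inner input = 33 ab 02 36 36 ∥ db de.
Inner hash: sum = 51+171+2+54+54+219+222 = 773 → 03 05.

0305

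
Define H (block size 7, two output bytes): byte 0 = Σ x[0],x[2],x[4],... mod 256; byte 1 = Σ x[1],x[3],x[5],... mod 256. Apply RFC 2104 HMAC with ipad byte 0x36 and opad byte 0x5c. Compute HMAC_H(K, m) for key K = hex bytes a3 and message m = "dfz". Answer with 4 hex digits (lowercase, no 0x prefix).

93b1

Key hex bytes a3 is 1 byte ≤ B = 7; zero-pad to 7 bytes: K' = a3 00 00 00 00 00 00.
K' ⊕ ipad = 95 36 36 36 36 36 36.  K' ⊕ opad = ff 5c 5c 5c 5c 5c 5c.
Inner input = (K'⊕ipad) ∥ m = 95 36 36 36 36 36 36 ∥ 64 66 7a.
Inner hash: even-index sum = 413 mod 256 = 157; odd-index sum = 384 mod 256 = 128 → 9d 80.
Outer input = (K'⊕opad) ∥ inner = ff 5c 5c 5c 5c 5c 5c ∥ 9d 80.
Outer hash (tag): even-index sum = 659 mod 256 = 147; odd-index sum = 433 mod 256 = 177 → 93 b1.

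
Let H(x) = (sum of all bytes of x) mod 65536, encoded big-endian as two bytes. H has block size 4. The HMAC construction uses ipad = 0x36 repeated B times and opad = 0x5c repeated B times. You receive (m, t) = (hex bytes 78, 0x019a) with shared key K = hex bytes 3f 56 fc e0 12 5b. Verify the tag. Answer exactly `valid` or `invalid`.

Key hex bytes 3f 56 fc e0 12 5b is 6 bytes > B = 4, so hash it first: H(key) = 02 de, then zero-pad to 4 bytes: K' = 02 de 00 00.
K' ⊕ ipad = 34 e8 36 36; K' ⊕ opad = 5e 82 5c 5c.
Inner hash: sum = 52+232+54+54+120 = 512 → 02 00.
Outer hash (recomputed tag): sum = 94+130+92+92+2+0 = 410 → 01 9a.
Recomputed tag = 019a; claimed = 019a → match.

valid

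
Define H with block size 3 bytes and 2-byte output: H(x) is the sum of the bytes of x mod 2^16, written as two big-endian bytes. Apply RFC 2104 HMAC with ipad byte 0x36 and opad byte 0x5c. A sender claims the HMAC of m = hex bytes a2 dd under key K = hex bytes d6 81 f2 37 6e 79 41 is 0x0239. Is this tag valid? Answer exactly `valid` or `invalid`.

valid

Key hex bytes d6 81 f2 37 6e 79 41 is 7 bytes > B = 3, so hash it first: H(key) = 03 a8, then zero-pad to 3 bytes: K' = 03 a8 00.
K' ⊕ ipad = 35 9e 36; K' ⊕ opad = 5f f4 5c.
Inner hash: sum = 53+158+54+162+221 = 648 → 02 88.
Outer hash (recomputed tag): sum = 95+244+92+2+136 = 569 → 02 39.
Recomputed tag = 0239; claimed = 0239 → match.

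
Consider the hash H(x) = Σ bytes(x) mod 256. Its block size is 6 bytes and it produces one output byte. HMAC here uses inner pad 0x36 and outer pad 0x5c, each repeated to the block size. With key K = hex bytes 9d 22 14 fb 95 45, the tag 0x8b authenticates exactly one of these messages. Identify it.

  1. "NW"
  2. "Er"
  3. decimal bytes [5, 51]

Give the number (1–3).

Key hex bytes 9d 22 14 fb 95 45 is exactly B = 6 bytes: K' = 9d 22 14 fb 95 45.
K' ⊕ ipad = ab 14 22 cd a3 73; K' ⊕ opad = c1 7e 48 a7 c9 19.
m1: inner = H(ab 14 22 cd a3 73 4e 57) = 69; tag = H(c1 7e 48 a7 c9 19 69) = 79
m2: inner = H(ab 14 22 cd a3 73 45 72) = 7b; tag = H(c1 7e 48 a7 c9 19 7b) = 8b ← matches
m3: inner = H(ab 14 22 cd a3 73 05 33) = fc; tag = H(c1 7e 48 a7 c9 19 fc) = 0c

2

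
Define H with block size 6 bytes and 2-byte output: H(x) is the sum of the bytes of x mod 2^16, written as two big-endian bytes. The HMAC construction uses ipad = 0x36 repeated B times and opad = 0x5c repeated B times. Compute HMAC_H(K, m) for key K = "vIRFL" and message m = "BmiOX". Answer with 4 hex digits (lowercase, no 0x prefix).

Key "vIRFL" = 76 49 52 46 4c is 5 bytes ≤ B = 6; zero-pad to 6 bytes: K' = 76 49 52 46 4c 00.
K' ⊕ ipad = 40 7f 64 70 7a 36.  K' ⊕ opad = 2a 15 0e 1a 10 5c.
Inner input = (K'⊕ipad) ∥ m = 40 7f 64 70 7a 36 ∥ 42 6d 69 4f 58.
Inner hash: sum = 64+127+100+112+122+54+66+109+105+79+88 = 1026 → 04 02.
Outer input = (K'⊕opad) ∥ inner = 2a 15 0e 1a 10 5c ∥ 04 02.
Outer hash (tag): sum = 42+21+14+26+16+92+4+2 = 217 → 00 d9.

00d9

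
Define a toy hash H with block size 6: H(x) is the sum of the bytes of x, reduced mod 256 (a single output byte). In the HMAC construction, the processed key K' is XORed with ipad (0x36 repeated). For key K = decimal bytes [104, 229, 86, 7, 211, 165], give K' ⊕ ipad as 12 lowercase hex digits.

5ed36031e593

Key decimal bytes [104, 229, 86, 7, 211, 165] = 68 e5 56 07 d3 a5 is exactly B = 6 bytes: K' = 68 e5 56 07 d3 a5.
XOR each byte with 0x36: 68⊕36=5e, e5⊕36=d3, 56⊕36=60, 07⊕36=31, d3⊕36=e5, a5⊕36=93.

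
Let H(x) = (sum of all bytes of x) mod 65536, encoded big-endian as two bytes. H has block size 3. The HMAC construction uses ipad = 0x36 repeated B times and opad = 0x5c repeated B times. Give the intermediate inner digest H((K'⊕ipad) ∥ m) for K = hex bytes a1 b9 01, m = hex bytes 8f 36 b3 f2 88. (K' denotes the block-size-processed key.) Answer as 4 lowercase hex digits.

Key hex bytes a1 b9 01 is exactly B = 3 bytes: K' = a1 b9 01.
K' ⊕ ipad = 97 8f 37.
Inner input = 97 8f 37 ∥ 8f 36 b3 f2 88.
Inner hash: sum = 151+143+55+143+54+179+242+136 = 1103 → 04 4f.

044f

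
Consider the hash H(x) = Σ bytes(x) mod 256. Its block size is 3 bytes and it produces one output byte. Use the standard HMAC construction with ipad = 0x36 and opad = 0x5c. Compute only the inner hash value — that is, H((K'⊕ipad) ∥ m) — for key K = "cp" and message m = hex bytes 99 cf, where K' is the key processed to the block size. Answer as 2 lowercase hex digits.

39

Key "cp" = 63 70 is 2 bytes ≤ B = 3; zero-pad to 3 bytes: K' = 63 70 00.
K' ⊕ ipad = 55 46 36.
Inner input = 55 46 36 ∥ 99 cf.
Inner hash: sum = 85+70+54+153+207 = 569; mod 256 = 57 → 39.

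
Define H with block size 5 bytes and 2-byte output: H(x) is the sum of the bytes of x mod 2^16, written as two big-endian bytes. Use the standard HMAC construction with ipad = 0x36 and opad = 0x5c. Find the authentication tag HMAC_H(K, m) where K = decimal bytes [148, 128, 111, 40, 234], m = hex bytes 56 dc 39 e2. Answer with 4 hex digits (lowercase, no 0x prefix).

Key decimal bytes [148, 128, 111, 40, 234] = 94 80 6f 28 ea is exactly B = 5 bytes: K' = 94 80 6f 28 ea.
K' ⊕ ipad = a2 b6 59 1e dc.  K' ⊕ opad = c8 dc 33 74 b6.
Inner input = (K'⊕ipad) ∥ m = a2 b6 59 1e dc ∥ 56 dc 39 e2.
Inner hash: sum = 162+182+89+30+220+86+220+57+226 = 1272 → 04 f8.
Outer input = (K'⊕opad) ∥ inner = c8 dc 33 74 b6 ∥ 04 f8.
Outer hash (tag): sum = 200+220+51+116+182+4+248 = 1021 → 03 fd.

03fd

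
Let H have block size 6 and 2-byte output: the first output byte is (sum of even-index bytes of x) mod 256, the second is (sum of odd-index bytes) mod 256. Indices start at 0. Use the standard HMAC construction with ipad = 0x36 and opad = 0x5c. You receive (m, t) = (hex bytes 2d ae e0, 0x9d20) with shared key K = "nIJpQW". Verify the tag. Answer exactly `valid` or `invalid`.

Key "nIJpQW" = 6e 49 4a 70 51 57 is exactly B = 6 bytes: K' = 6e 49 4a 70 51 57.
K' ⊕ ipad = 58 7f 7c 46 67 61; K' ⊕ opad = 32 15 16 2c 0d 0b.
Inner hash: even-index sum = 584 mod 256 = 72; odd-index sum = 468 mod 256 = 212 → 48 d4.
Outer hash (recomputed tag): even-index sum = 157 mod 256 = 157; odd-index sum = 288 mod 256 = 32 → 9d 20.
Recomputed tag = 9d20; claimed = 9d20 → match.

valid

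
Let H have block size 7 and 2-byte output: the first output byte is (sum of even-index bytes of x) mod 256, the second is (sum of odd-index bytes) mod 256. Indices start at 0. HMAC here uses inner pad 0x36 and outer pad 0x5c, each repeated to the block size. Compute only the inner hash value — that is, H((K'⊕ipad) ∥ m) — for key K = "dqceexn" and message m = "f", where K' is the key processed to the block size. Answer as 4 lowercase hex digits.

524e

Key "dqceexn" = 64 71 63 65 65 78 6e is exactly B = 7 bytes: K' = 64 71 63 65 65 78 6e.
K' ⊕ ipad = 52 47 55 53 53 4e 58.
Inner input = 52 47 55 53 53 4e 58 ∥ 66.
Inner hash: even-index sum = 338 mod 256 = 82; odd-index sum = 334 mod 256 = 78 → 52 4e.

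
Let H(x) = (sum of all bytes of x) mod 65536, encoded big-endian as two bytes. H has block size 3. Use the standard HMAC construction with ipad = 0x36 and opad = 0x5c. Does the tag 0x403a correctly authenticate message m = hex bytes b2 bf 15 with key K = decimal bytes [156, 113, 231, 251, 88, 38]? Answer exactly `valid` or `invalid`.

invalid

Key decimal bytes [156, 113, 231, 251, 88, 38] = 9c 71 e7 fb 58 26 is 6 bytes > B = 3, so hash it first: H(key) = 03 6d, then zero-pad to 3 bytes: K' = 03 6d 00.
K' ⊕ ipad = 35 5b 36; K' ⊕ opad = 5f 31 5c.
Inner hash: sum = 53+91+54+178+191+21 = 588 → 02 4c.
Outer hash (recomputed tag): sum = 95+49+92+2+76 = 314 → 01 3a.
Recomputed tag = 013a; claimed = 403a → mismatch.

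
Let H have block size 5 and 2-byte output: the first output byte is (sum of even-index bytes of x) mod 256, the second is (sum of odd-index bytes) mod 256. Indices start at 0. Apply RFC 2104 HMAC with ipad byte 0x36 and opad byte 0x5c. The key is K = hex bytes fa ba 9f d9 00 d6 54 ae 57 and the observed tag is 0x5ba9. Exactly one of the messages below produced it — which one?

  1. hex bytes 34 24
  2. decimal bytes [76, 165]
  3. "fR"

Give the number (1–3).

Key hex bytes fa ba 9f d9 00 d6 54 ae 57 is 9 bytes > B = 5, so hash it first: H(key) = 44 17, then zero-pad to 5 bytes: K' = 44 17 00 00 00.
K' ⊕ ipad = 72 21 36 36 36; K' ⊕ opad = 18 4b 5c 5c 5c.
m1: inner = H(72 21 36 36 36 34 24) = 02 8b; tag = H(18 4b 5c 5c 5c 02 8b) = 5ba9 ← matches
m2: inner = H(72 21 36 36 36 4c a5) = 83 a3; tag = H(18 4b 5c 5c 5c 83 a3) = 732a
m3: inner = H(72 21 36 36 36 66 52) = 30 bd; tag = H(18 4b 5c 5c 5c 30 bd) = 8dd7

1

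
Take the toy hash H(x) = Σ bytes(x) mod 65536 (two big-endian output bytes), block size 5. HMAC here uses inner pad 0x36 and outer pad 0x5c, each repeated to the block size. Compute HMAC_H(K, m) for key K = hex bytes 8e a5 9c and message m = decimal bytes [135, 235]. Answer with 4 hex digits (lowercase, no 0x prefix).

0419

Key hex bytes 8e a5 9c is 3 bytes ≤ B = 5; zero-pad to 5 bytes: K' = 8e a5 9c 00 00.
K' ⊕ ipad = b8 93 aa 36 36.  K' ⊕ opad = d2 f9 c0 5c 5c.
Inner input = (K'⊕ipad) ∥ m = b8 93 aa 36 36 ∥ 87 eb.
Inner hash: sum = 184+147+170+54+54+135+235 = 979 → 03 d3.
Outer input = (K'⊕opad) ∥ inner = d2 f9 c0 5c 5c ∥ 03 d3.
Outer hash (tag): sum = 210+249+192+92+92+3+211 = 1049 → 04 19.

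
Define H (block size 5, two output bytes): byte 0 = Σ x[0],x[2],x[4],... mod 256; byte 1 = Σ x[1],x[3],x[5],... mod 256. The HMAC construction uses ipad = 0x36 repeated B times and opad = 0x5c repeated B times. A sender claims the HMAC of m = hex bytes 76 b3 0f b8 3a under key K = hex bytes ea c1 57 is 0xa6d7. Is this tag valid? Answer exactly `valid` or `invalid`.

Key hex bytes ea c1 57 is 3 bytes ≤ B = 5; zero-pad to 5 bytes: K' = ea c1 57 00 00.
K' ⊕ ipad = dc f7 61 36 36; K' ⊕ opad = b6 9d 0b 5c 5c.
Inner hash: even-index sum = 734 mod 256 = 222; odd-index sum = 492 mod 256 = 236 → de ec.
Outer hash (recomputed tag): even-index sum = 521 mod 256 = 9; odd-index sum = 471 mod 256 = 215 → 09 d7.
Recomputed tag = 09d7; claimed = a6d7 → mismatch.

invalid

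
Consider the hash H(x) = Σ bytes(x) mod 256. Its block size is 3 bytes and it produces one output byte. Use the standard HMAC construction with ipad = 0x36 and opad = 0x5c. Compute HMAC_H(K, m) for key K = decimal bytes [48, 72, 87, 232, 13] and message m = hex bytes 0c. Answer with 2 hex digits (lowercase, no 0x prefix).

ba

Key decimal bytes [48, 72, 87, 232, 13] = 30 48 57 e8 0d is 5 bytes > B = 3, so hash it first: H(key) = c4, then zero-pad to 3 bytes: K' = c4 00 00.
K' ⊕ ipad = f2 36 36.  K' ⊕ opad = 98 5c 5c.
Inner input = (K'⊕ipad) ∥ m = f2 36 36 ∥ 0c.
Inner hash: sum = 242+54+54+12 = 362; mod 256 = 106 → 6a.
Outer input = (K'⊕opad) ∥ inner = 98 5c 5c ∥ 6a.
Outer hash (tag): sum = 152+92+92+106 = 442; mod 256 = 186 → ba.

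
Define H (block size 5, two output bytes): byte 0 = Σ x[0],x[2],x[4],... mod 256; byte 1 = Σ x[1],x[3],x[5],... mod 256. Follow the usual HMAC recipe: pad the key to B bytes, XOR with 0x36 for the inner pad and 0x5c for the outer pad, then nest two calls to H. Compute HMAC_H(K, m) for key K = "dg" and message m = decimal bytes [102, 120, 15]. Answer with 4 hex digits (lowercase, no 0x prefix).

Key "dg" = 64 67 is 2 bytes ≤ B = 5; zero-pad to 5 bytes: K' = 64 67 00 00 00.
K' ⊕ ipad = 52 51 36 36 36.  K' ⊕ opad = 38 3b 5c 5c 5c.
Inner input = (K'⊕ipad) ∥ m = 52 51 36 36 36 ∥ 66 78 0f.
Inner hash: even-index sum = 310 mod 256 = 54; odd-index sum = 252 mod 256 = 252 → 36 fc.
Outer input = (K'⊕opad) ∥ inner = 38 3b 5c 5c 5c ∥ 36 fc.
Outer hash (tag): even-index sum = 492 mod 256 = 236; odd-index sum = 205 mod 256 = 205 → ec cd.

eccd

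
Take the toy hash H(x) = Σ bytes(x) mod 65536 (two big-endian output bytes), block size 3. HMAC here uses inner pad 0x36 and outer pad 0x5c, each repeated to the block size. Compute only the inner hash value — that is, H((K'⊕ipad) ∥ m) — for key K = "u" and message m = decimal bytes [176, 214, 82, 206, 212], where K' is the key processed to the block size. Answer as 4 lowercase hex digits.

0429

Key "u" = 75 is 1 byte ≤ B = 3; zero-pad to 3 bytes: K' = 75 00 00.
K' ⊕ ipad = 43 36 36.
Inner input = 43 36 36 ∥ b0 d6 52 ce d4.
Inner hash: sum = 67+54+54+176+214+82+206+212 = 1065 → 04 29.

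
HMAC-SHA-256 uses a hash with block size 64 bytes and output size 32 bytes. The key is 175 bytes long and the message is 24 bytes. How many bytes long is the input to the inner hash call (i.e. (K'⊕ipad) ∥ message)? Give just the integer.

Key is 175 > 64 bytes, so it is hashed to 32 bytes then zero-padded to 64: |K'| = 64.
Inner input = (K'⊕ipad) ∥ m → 64 + 24 = 88 bytes.

88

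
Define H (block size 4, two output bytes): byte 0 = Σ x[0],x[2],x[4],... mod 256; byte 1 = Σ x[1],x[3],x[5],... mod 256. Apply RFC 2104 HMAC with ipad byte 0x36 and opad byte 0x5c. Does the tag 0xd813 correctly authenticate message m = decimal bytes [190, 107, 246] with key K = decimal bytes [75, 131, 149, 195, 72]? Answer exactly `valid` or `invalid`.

invalid

Key decimal bytes [75, 131, 149, 195, 72] = 4b 83 95 c3 48 is 5 bytes > B = 4, so hash it first: H(key) = 28 46, then zero-pad to 4 bytes: K' = 28 46 00 00.
K' ⊕ ipad = 1e 70 36 36; K' ⊕ opad = 74 1a 5c 5c.
Inner hash: even-index sum = 520 mod 256 = 8; odd-index sum = 273 mod 256 = 17 → 08 11.
Outer hash (recomputed tag): even-index sum = 216 mod 256 = 216; odd-index sum = 135 mod 256 = 135 → d8 87.
Recomputed tag = d887; claimed = d813 → mismatch.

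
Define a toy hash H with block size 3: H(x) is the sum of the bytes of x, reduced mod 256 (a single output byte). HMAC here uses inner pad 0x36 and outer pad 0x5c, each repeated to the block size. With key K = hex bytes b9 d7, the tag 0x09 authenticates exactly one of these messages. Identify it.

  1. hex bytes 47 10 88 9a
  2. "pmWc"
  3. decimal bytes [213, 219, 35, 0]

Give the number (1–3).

Key hex bytes b9 d7 is 2 bytes ≤ B = 3; zero-pad to 3 bytes: K' = b9 d7 00.
K' ⊕ ipad = 8f e1 36; K' ⊕ opad = e5 8b 5c.
m1: inner = H(8f e1 36 47 10 88 9a) = 1f; tag = H(e5 8b 5c 1f) = eb
m2: inner = H(8f e1 36 70 6d 57 63) = 3d; tag = H(e5 8b 5c 3d) = 09 ← matches
m3: inner = H(8f e1 36 d5 db 23 00) = 79; tag = H(e5 8b 5c 79) = 45

2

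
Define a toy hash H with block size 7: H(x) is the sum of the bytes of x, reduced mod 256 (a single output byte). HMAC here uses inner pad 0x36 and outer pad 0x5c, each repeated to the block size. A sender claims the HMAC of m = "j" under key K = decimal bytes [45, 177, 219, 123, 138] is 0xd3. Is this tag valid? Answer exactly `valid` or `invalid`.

invalid

Key decimal bytes [45, 177, 219, 123, 138] = 2d b1 db 7b 8a is 5 bytes ≤ B = 7; zero-pad to 7 bytes: K' = 2d b1 db 7b 8a 00 00.
K' ⊕ ipad = 1b 87 ed 4d bc 36 36; K' ⊕ opad = 71 ed 87 27 d6 5c 5c.
Inner hash: sum = 27+135+237+77+188+54+54+106 = 878; mod 256 = 110 → 6e.
Outer hash (recomputed tag): sum = 113+237+135+39+214+92+92+110 = 1032; mod 256 = 8 → 08.
Recomputed tag = 08; claimed = d3 → mismatch.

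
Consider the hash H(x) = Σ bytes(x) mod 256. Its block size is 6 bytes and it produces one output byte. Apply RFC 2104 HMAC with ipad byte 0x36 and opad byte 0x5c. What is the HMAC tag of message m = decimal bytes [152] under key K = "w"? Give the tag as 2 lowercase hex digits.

Key "w" = 77 is 1 byte ≤ B = 6; zero-pad to 6 bytes: K' = 77 00 00 00 00 00.
K' ⊕ ipad = 41 36 36 36 36 36.  K' ⊕ opad = 2b 5c 5c 5c 5c 5c.
Inner input = (K'⊕ipad) ∥ m = 41 36 36 36 36 36 ∥ 98.
Inner hash: sum = 65+54+54+54+54+54+152 = 487; mod 256 = 231 → e7.
Outer input = (K'⊕opad) ∥ inner = 2b 5c 5c 5c 5c 5c ∥ e7.
Outer hash (tag): sum = 43+92+92+92+92+92+231 = 734; mod 256 = 222 → de.

de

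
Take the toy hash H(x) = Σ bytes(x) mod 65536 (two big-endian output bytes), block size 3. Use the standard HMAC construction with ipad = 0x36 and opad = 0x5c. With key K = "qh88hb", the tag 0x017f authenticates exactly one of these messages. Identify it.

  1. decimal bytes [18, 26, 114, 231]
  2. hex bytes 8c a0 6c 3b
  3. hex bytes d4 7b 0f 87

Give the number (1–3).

3

Key "qh88hb" = 71 68 38 38 68 62 is 6 bytes > B = 3, so hash it first: H(key) = 02 13, then zero-pad to 3 bytes: K' = 02 13 00.
K' ⊕ ipad = 34 25 36; K' ⊕ opad = 5e 4f 5c.
m1: inner = H(34 25 36 12 1a 72 e7) = 02 14; tag = H(5e 4f 5c 02 14) = 011f
m2: inner = H(34 25 36 8c a0 6c 3b) = 02 62; tag = H(5e 4f 5c 02 62) = 016d
m3: inner = H(34 25 36 d4 7b 0f 87) = 02 74; tag = H(5e 4f 5c 02 74) = 017f ← matches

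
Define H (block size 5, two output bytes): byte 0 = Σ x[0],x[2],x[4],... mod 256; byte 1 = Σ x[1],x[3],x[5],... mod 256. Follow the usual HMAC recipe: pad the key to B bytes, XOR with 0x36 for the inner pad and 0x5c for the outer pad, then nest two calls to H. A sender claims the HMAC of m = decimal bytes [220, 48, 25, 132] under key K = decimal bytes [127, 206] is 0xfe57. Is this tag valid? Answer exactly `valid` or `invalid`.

valid

Key decimal bytes [127, 206] = 7f ce is 2 bytes ≤ B = 5; zero-pad to 5 bytes: K' = 7f ce 00 00 00.
K' ⊕ ipad = 49 f8 36 36 36; K' ⊕ opad = 23 92 5c 5c 5c.
Inner hash: even-index sum = 361 mod 256 = 105; odd-index sum = 547 mod 256 = 35 → 69 23.
Outer hash (recomputed tag): even-index sum = 254 mod 256 = 254; odd-index sum = 343 mod 256 = 87 → fe 57.
Recomputed tag = fe57; claimed = fe57 → match.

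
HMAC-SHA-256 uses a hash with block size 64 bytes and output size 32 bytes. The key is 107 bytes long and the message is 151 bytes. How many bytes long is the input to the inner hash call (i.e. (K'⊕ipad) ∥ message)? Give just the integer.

215

Key is 107 > 64 bytes, so it is hashed to 32 bytes then zero-padded to 64: |K'| = 64.
Inner input = (K'⊕ipad) ∥ m → 64 + 151 = 215 bytes.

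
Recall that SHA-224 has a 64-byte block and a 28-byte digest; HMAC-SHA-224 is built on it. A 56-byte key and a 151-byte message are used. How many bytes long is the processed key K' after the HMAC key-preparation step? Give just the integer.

64

Key is 56 ≤ 64 bytes, zero-padded: |K'| = 64.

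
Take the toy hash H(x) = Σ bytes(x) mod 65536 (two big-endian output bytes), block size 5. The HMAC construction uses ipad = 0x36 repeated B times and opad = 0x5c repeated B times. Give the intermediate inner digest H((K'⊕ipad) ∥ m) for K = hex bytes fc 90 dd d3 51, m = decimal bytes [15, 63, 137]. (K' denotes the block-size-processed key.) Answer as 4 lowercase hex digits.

Key hex bytes fc 90 dd d3 51 is exactly B = 5 bytes: K' = fc 90 dd d3 51.
K' ⊕ ipad = ca a6 eb e5 67.
Inner input = ca a6 eb e5 67 ∥ 0f 3f 89.
Inner hash: sum = 202+166+235+229+103+15+63+137 = 1150 → 04 7e.

047e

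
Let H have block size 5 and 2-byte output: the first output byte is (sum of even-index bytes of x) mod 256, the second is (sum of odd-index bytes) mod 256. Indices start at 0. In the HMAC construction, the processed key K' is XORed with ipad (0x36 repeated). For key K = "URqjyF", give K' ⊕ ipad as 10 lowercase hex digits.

Key "URqjyF" = 55 52 71 6a 79 46 is 6 bytes > B = 5, so hash it first: H(key) = 3f 02, then zero-pad to 5 bytes: K' = 3f 02 00 00 00.
XOR each byte with 0x36: 3f⊕36=09, 02⊕36=34, 00⊕36=36, 00⊕36=36, 00⊕36=36.

0934363636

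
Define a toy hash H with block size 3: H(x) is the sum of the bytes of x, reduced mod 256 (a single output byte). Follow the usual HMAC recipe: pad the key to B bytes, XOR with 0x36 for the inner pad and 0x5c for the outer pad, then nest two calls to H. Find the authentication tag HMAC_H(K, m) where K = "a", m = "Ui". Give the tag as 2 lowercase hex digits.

Key "a" = 61 is 1 byte ≤ B = 3; zero-pad to 3 bytes: K' = 61 00 00.
K' ⊕ ipad = 57 36 36.  K' ⊕ opad = 3d 5c 5c.
Inner input = (K'⊕ipad) ∥ m = 57 36 36 ∥ 55 69.
Inner hash: sum = 87+54+54+85+105 = 385; mod 256 = 129 → 81.
Outer input = (K'⊕opad) ∥ inner = 3d 5c 5c ∥ 81.
Outer hash (tag): sum = 61+92+92+129 = 374; mod 256 = 118 → 76.

76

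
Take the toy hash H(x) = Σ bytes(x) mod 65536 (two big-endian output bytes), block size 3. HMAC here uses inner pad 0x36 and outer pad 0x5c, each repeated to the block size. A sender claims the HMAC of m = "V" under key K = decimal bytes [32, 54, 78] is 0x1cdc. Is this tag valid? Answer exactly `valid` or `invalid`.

invalid

Key decimal bytes [32, 54, 78] = 20 36 4e is exactly B = 3 bytes: K' = 20 36 4e.
K' ⊕ ipad = 16 00 78; K' ⊕ opad = 7c 6a 12.
Inner hash: sum = 22+0+120+86 = 228 → 00 e4.
Outer hash (recomputed tag): sum = 124+106+18+0+228 = 476 → 01 dc.
Recomputed tag = 01dc; claimed = 1cdc → mismatch.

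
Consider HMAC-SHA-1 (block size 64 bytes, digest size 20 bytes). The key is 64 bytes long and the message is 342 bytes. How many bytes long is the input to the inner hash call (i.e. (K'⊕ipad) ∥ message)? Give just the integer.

Key is 64 ≤ 64 bytes, zero-padded: |K'| = 64.
Inner input = (K'⊕ipad) ∥ m → 64 + 342 = 406 bytes.

406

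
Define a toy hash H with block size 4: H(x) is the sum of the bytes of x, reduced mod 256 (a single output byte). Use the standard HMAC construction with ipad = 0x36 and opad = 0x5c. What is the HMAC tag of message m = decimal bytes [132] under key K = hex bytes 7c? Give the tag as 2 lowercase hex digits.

Key hex bytes 7c is 1 byte ≤ B = 4; zero-pad to 4 bytes: K' = 7c 00 00 00.
K' ⊕ ipad = 4a 36 36 36.  K' ⊕ opad = 20 5c 5c 5c.
Inner input = (K'⊕ipad) ∥ m = 4a 36 36 36 ∥ 84.
Inner hash: sum = 74+54+54+54+132 = 368; mod 256 = 112 → 70.
Outer input = (K'⊕opad) ∥ inner = 20 5c 5c 5c ∥ 70.
Outer hash (tag): sum = 32+92+92+92+112 = 420; mod 256 = 164 → a4.

a4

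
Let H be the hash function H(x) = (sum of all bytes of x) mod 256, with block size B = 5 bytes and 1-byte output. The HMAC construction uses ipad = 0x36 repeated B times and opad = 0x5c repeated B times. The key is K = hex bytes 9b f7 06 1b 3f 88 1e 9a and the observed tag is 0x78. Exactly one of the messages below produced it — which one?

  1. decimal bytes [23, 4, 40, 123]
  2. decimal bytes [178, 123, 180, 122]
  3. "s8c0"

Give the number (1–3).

Key hex bytes 9b f7 06 1b 3f 88 1e 9a is 8 bytes > B = 5, so hash it first: H(key) = 32, then zero-pad to 5 bytes: K' = 32 00 00 00 00.
K' ⊕ ipad = 04 36 36 36 36; K' ⊕ opad = 6e 5c 5c 5c 5c.
m1: inner = H(04 36 36 36 36 17 04 28 7b) = 9a; tag = H(6e 5c 5c 5c 5c 9a) = 78 ← matches
m2: inner = H(04 36 36 36 36 b2 7b b4 7a) = 37; tag = H(6e 5c 5c 5c 5c 37) = 15
m3: inner = H(04 36 36 36 36 73 38 63 30) = 1a; tag = H(6e 5c 5c 5c 5c 1a) = f8

1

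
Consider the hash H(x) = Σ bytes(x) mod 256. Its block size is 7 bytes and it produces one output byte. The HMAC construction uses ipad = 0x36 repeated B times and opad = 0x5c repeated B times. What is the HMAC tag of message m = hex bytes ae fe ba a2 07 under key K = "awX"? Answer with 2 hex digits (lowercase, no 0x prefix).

Key "awX" = 61 77 58 is 3 bytes ≤ B = 7; zero-pad to 7 bytes: K' = 61 77 58 00 00 00 00.
K' ⊕ ipad = 57 41 6e 36 36 36 36.  K' ⊕ opad = 3d 2b 04 5c 5c 5c 5c.
Inner input = (K'⊕ipad) ∥ m = 57 41 6e 36 36 36 36 ∥ ae fe ba a2 07.
Inner hash: sum = 87+65+110+54+54+54+54+174+254+186+162+7 = 1261; mod 256 = 237 → ed.
Outer input = (K'⊕opad) ∥ inner = 3d 2b 04 5c 5c 5c 5c ∥ ed.
Outer hash (tag): sum = 61+43+4+92+92+92+92+237 = 713; mod 256 = 201 → c9.

c9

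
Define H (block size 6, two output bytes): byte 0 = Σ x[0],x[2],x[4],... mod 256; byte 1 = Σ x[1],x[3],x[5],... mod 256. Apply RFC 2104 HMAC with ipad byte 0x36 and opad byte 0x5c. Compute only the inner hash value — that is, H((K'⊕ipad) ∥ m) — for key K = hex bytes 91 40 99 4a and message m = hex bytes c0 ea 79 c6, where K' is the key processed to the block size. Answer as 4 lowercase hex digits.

c5d8

Key hex bytes 91 40 99 4a is 4 bytes ≤ B = 6; zero-pad to 6 bytes: K' = 91 40 99 4a 00 00.
K' ⊕ ipad = a7 76 af 7c 36 36.
Inner input = a7 76 af 7c 36 36 ∥ c0 ea 79 c6.
Inner hash: even-index sum = 709 mod 256 = 197; odd-index sum = 728 mod 256 = 216 → c5 d8.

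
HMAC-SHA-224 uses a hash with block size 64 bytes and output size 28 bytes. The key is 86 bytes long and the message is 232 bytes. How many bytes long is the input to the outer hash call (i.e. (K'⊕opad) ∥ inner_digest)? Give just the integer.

Key is 86 > 64 bytes, so it is hashed to 28 bytes then zero-padded to 64: |K'| = 64.
Outer input = (K'⊕opad) ∥ H(inner) → 64 + 28 = 92 bytes.

92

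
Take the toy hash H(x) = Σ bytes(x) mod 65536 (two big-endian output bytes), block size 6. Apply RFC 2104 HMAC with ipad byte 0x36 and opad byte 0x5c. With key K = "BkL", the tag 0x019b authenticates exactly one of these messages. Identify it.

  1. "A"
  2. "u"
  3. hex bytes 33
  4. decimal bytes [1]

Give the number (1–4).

Key "BkL" = 42 6b 4c is 3 bytes ≤ B = 6; zero-pad to 6 bytes: K' = 42 6b 4c 00 00 00.
K' ⊕ ipad = 74 5d 7a 36 36 36; K' ⊕ opad = 1e 37 10 5c 5c 5c.
m1: inner = H(74 5d 7a 36 36 36 41) = 02 2e; tag = H(1e 37 10 5c 5c 5c 02 2e) = 01a9
m2: inner = H(74 5d 7a 36 36 36 75) = 02 62; tag = H(1e 37 10 5c 5c 5c 02 62) = 01dd
m3: inner = H(74 5d 7a 36 36 36 33) = 02 20; tag = H(1e 37 10 5c 5c 5c 02 20) = 019b ← matches
m4: inner = H(74 5d 7a 36 36 36 01) = 01 ee; tag = H(1e 37 10 5c 5c 5c 01 ee) = 0268

3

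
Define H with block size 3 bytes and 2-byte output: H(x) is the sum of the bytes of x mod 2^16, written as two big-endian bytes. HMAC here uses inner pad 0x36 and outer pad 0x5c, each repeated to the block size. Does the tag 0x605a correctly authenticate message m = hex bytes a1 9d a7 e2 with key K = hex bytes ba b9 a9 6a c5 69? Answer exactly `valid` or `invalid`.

invalid

Key hex bytes ba b9 a9 6a c5 69 is 6 bytes > B = 3, so hash it first: H(key) = 03 b4, then zero-pad to 3 bytes: K' = 03 b4 00.
K' ⊕ ipad = 35 82 36; K' ⊕ opad = 5f e8 5c.
Inner hash: sum = 53+130+54+161+157+167+226 = 948 → 03 b4.
Outer hash (recomputed tag): sum = 95+232+92+3+180 = 602 → 02 5a.
Recomputed tag = 025a; claimed = 605a → mismatch.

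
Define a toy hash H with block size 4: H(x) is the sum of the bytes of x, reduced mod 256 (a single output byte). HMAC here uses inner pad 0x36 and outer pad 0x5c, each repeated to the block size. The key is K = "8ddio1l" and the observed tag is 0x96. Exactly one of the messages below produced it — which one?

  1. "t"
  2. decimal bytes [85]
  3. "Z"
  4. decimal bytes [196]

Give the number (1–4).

1

Key "8ddio1l" = 38 64 64 69 6f 31 6c is 7 bytes > B = 4, so hash it first: H(key) = 75, then zero-pad to 4 bytes: K' = 75 00 00 00.
K' ⊕ ipad = 43 36 36 36; K' ⊕ opad = 29 5c 5c 5c.
m1: inner = H(43 36 36 36 74) = 59; tag = H(29 5c 5c 5c 59) = 96 ← matches
m2: inner = H(43 36 36 36 55) = 3a; tag = H(29 5c 5c 5c 3a) = 77
m3: inner = H(43 36 36 36 5a) = 3f; tag = H(29 5c 5c 5c 3f) = 7c
m4: inner = H(43 36 36 36 c4) = a9; tag = H(29 5c 5c 5c a9) = e6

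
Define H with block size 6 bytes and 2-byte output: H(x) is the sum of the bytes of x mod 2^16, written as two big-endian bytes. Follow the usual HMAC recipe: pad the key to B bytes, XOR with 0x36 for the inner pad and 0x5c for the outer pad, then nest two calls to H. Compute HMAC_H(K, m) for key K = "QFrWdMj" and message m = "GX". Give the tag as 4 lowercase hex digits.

02ee

Key "QFrWdMj" = 51 46 72 57 64 4d 6a is 7 bytes > B = 6, so hash it first: H(key) = 02 7b, then zero-pad to 6 bytes: K' = 02 7b 00 00 00 00.
K' ⊕ ipad = 34 4d 36 36 36 36.  K' ⊕ opad = 5e 27 5c 5c 5c 5c.
Inner input = (K'⊕ipad) ∥ m = 34 4d 36 36 36 36 ∥ 47 58.
Inner hash: sum = 52+77+54+54+54+54+71+88 = 504 → 01 f8.
Outer input = (K'⊕opad) ∥ inner = 5e 27 5c 5c 5c 5c ∥ 01 f8.
Outer hash (tag): sum = 94+39+92+92+92+92+1+248 = 750 → 02 ee.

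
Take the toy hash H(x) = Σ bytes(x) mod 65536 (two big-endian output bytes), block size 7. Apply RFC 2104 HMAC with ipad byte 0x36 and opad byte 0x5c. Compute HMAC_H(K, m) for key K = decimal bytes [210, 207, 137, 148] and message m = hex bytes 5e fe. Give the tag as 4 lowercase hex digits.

Key decimal bytes [210, 207, 137, 148] = d2 cf 89 94 is 4 bytes ≤ B = 7; zero-pad to 7 bytes: K' = d2 cf 89 94 00 00 00.
K' ⊕ ipad = e4 f9 bf a2 36 36 36.  K' ⊕ opad = 8e 93 d5 c8 5c 5c 5c.
Inner input = (K'⊕ipad) ∥ m = e4 f9 bf a2 36 36 36 ∥ 5e fe.
Inner hash: sum = 228+249+191+162+54+54+54+94+254 = 1340 → 05 3c.
Outer input = (K'⊕opad) ∥ inner = 8e 93 d5 c8 5c 5c 5c ∥ 05 3c.
Outer hash (tag): sum = 142+147+213+200+92+92+92+5+60 = 1043 → 04 13.

0413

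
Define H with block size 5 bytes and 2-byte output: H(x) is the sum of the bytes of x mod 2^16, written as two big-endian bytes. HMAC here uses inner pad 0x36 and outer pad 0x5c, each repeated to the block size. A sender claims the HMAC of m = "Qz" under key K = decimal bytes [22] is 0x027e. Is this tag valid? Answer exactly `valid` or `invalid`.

valid

Key decimal bytes [22] = 16 is 1 byte ≤ B = 5; zero-pad to 5 bytes: K' = 16 00 00 00 00.
K' ⊕ ipad = 20 36 36 36 36; K' ⊕ opad = 4a 5c 5c 5c 5c.
Inner hash: sum = 32+54+54+54+54+81+122 = 451 → 01 c3.
Outer hash (recomputed tag): sum = 74+92+92+92+92+1+195 = 638 → 02 7e.
Recomputed tag = 027e; claimed = 027e → match.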